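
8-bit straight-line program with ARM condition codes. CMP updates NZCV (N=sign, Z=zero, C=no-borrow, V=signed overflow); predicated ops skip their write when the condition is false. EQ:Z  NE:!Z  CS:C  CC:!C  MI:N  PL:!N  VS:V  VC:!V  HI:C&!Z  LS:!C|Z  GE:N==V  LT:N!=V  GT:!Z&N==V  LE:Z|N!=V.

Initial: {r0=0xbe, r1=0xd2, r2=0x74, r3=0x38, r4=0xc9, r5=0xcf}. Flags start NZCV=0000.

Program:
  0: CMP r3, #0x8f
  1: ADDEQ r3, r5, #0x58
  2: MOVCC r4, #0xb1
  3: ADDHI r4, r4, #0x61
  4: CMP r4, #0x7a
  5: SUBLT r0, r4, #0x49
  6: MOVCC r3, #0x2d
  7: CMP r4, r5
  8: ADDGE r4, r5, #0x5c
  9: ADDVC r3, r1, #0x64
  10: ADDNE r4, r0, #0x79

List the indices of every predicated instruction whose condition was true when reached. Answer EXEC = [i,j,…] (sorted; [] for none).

EXEC = [2,5,9,10]

0: ✓ CMP  NZCV=1001
1: · ADDEQ
2: ✓ MOVCC  r4←0xb1
3: · ADDHI
4: ✓ CMP  NZCV=0011
5: ✓ SUBLT  r0←0x68
6: · MOVCC
7: ✓ CMP  NZCV=1000
8: · ADDGE
9: ✓ ADDVC  r3←0x36
10: ✓ ADDNE  r4←0xe1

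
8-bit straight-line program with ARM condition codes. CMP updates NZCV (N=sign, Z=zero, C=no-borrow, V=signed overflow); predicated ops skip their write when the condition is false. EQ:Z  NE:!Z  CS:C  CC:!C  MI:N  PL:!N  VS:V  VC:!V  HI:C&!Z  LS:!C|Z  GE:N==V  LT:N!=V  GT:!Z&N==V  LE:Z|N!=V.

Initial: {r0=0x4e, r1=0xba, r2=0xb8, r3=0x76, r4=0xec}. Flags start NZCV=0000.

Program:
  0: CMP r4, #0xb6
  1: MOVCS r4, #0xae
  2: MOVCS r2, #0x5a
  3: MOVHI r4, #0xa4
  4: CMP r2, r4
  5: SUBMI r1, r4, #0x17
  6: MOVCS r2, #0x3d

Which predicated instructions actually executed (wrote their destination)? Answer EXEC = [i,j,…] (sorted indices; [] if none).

EXEC = [1,2,3,5]

0: ✓ CMP  NZCV=0010
1: ✓ MOVCS  r4←0xae
2: ✓ MOVCS  r2←0x5a
3: ✓ MOVHI  r4←0xa4
4: ✓ CMP  NZCV=1001
5: ✓ SUBMI  r1←0x8d
6: · MOVCS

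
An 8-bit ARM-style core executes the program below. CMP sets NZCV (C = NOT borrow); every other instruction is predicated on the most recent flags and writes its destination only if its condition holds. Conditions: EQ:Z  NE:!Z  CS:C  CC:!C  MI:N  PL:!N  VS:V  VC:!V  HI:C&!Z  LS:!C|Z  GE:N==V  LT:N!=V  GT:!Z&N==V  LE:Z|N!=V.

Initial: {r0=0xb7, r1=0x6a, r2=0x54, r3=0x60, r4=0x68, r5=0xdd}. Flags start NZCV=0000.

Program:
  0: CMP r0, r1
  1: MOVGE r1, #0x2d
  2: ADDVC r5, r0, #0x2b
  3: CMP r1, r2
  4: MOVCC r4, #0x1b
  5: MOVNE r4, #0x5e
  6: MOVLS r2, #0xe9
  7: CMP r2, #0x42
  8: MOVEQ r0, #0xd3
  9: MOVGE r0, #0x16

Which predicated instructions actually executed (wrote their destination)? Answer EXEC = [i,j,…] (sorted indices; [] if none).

EXEC = [5,9]

0: ✓ CMP  NZCV=0011
1: · MOVGE
2: · ADDVC
3: ✓ CMP  NZCV=0010
4: · MOVCC
5: ✓ MOVNE  r4←0x5e
6: · MOVLS
7: ✓ CMP  NZCV=0010
8: · MOVEQ
9: ✓ MOVGE  r0←0x16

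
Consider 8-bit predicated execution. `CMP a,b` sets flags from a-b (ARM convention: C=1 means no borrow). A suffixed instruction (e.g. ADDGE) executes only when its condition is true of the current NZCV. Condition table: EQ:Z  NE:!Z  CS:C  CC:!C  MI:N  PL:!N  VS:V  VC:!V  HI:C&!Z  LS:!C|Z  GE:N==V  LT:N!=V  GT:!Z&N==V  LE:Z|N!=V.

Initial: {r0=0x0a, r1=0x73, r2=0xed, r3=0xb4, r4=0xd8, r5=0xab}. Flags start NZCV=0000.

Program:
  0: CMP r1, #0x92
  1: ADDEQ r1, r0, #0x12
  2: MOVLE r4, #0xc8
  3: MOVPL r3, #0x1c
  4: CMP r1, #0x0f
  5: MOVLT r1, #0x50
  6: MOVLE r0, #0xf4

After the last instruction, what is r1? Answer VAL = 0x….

VAL = 0x73

0: ✓ CMP  NZCV=1001
1: · ADDEQ
2: · MOVLE
3: · MOVPL
4: ✓ CMP  NZCV=0010
5: · MOVLT
6: · MOVLE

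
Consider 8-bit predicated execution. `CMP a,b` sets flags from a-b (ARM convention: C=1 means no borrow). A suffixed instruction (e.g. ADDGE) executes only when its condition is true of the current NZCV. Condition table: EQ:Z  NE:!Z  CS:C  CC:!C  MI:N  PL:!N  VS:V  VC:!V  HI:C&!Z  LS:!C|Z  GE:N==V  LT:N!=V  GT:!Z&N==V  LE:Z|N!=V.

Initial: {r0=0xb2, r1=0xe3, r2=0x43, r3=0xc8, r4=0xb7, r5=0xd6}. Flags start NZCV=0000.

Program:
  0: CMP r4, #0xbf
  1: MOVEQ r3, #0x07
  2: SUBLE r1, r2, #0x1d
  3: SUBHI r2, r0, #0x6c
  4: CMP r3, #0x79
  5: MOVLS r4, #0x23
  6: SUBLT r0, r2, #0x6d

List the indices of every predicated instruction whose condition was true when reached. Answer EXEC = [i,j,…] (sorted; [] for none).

0: ✓ CMP  NZCV=1000
1: · MOVEQ
2: ✓ SUBLE  r1←0x26
3: · SUBHI
4: ✓ CMP  NZCV=0011
5: · MOVLS
6: ✓ SUBLT  r0←0xd6

EXEC = [2,6]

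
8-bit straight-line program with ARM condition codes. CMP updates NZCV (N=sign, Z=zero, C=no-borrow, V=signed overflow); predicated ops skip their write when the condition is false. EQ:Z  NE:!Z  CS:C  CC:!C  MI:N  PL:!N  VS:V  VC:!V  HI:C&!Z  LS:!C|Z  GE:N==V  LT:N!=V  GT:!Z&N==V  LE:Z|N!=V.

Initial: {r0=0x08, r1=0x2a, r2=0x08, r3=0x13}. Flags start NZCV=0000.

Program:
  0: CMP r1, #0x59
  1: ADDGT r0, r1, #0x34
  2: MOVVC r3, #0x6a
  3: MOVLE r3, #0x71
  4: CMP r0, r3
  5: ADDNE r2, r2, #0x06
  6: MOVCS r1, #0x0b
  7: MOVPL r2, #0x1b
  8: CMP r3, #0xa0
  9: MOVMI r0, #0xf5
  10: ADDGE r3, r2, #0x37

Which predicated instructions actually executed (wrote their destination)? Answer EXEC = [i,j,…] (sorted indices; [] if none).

EXEC = [2,3,5,9,10]

0: ✓ CMP  NZCV=1000
1: · ADDGT
2: ✓ MOVVC  r3←0x6a
3: ✓ MOVLE  r3←0x71
4: ✓ CMP  NZCV=1000
5: ✓ ADDNE  r2←0x0e
6: · MOVCS
7: · MOVPL
8: ✓ CMP  NZCV=1001
9: ✓ MOVMI  r0←0xf5
10: ✓ ADDGE  r3←0x45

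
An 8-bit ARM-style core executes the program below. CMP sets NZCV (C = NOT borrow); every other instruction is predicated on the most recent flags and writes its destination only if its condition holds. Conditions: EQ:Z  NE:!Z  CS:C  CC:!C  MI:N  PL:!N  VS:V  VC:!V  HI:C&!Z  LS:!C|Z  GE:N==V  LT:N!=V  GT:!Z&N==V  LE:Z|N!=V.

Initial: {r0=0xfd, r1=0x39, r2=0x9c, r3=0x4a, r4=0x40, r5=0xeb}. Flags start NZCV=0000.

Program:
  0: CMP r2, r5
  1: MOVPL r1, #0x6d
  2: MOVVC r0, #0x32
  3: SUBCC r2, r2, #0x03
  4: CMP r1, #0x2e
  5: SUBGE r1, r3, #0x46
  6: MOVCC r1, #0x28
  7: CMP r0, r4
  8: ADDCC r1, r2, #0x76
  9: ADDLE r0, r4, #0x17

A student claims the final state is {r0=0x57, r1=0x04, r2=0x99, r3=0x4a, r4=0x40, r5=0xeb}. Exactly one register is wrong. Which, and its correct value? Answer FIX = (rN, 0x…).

0: ✓ CMP  NZCV=1000
1: · MOVPL
2: ✓ MOVVC  r0←0x32
3: ✓ SUBCC  r2←0x99
4: ✓ CMP  NZCV=0010
5: ✓ SUBGE  r1←0x04
6: · MOVCC
7: ✓ CMP  NZCV=1000
8: ✓ ADDCC  r1←0x0f
9: ✓ ADDLE  r0←0x57

FIX = (r1, 0x0f)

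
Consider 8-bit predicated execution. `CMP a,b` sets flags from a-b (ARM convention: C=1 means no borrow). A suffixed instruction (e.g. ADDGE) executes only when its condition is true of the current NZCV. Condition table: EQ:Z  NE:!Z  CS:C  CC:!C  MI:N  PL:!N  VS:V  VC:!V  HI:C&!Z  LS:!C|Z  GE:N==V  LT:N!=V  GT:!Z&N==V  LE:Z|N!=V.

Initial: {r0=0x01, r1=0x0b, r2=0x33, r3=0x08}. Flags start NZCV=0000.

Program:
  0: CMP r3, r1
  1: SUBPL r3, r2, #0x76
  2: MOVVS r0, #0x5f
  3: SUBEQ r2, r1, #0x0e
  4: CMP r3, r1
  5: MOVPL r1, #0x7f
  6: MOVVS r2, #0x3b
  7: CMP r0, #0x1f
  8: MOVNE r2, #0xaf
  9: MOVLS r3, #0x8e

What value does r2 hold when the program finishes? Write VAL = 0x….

VAL = 0xaf

[0] flags=1000 → (cmp)
[1] flags=1000 PL?F → skip
[2] flags=1000 VS?F → skip
[3] flags=1000 EQ?F → skip
[4] flags=1000 → (cmp)
[5] flags=1000 PL?F → skip
[6] flags=1000 VS?F → skip
[7] flags=1000 → (cmp)
[8] flags=1000 NE?T → r2=0xaf
[9] flags=1000 LS?T → r3=0x8e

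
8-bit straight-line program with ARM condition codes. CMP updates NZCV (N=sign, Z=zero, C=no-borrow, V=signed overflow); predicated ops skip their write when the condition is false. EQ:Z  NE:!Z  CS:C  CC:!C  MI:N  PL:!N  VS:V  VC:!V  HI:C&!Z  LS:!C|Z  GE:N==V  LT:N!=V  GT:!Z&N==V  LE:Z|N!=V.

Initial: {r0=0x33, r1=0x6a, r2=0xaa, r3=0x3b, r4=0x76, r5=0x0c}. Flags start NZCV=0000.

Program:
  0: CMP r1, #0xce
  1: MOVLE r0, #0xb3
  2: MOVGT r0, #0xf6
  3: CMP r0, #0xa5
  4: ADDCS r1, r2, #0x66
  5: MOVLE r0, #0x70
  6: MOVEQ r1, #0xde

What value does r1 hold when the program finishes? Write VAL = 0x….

[0] flags=1001 → (cmp)
[1] flags=1001 LE?F → skip
[2] flags=1001 GT?T → r0=0xf6
[3] flags=0010 → (cmp)
[4] flags=0010 CS?T → r1=0x10
[5] flags=0010 LE?F → skip
[6] flags=0010 EQ?F → skip

VAL = 0x10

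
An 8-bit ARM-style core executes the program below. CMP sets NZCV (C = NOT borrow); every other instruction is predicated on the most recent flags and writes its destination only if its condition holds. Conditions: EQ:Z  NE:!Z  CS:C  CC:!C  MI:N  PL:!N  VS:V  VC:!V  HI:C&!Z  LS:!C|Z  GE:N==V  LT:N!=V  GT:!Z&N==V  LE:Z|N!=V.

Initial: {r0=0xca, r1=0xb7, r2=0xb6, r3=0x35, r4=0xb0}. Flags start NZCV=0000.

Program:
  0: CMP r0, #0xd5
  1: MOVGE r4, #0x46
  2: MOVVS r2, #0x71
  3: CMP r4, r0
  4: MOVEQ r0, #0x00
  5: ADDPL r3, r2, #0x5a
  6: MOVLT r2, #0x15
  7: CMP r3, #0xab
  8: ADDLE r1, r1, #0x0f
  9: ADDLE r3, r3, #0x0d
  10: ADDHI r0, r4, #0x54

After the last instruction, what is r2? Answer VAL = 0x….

[0] flags=1000 → (cmp)
[1] flags=1000 GE?F → skip
[2] flags=1000 VS?F → skip
[3] flags=1000 → (cmp)
[4] flags=1000 EQ?F → skip
[5] flags=1000 PL?F → skip
[6] flags=1000 LT?T → r2=0x15
[7] flags=1001 → (cmp)
[8] flags=1001 LE?F → skip
[9] flags=1001 LE?F → skip
[10] flags=1001 HI?F → skip

VAL = 0x15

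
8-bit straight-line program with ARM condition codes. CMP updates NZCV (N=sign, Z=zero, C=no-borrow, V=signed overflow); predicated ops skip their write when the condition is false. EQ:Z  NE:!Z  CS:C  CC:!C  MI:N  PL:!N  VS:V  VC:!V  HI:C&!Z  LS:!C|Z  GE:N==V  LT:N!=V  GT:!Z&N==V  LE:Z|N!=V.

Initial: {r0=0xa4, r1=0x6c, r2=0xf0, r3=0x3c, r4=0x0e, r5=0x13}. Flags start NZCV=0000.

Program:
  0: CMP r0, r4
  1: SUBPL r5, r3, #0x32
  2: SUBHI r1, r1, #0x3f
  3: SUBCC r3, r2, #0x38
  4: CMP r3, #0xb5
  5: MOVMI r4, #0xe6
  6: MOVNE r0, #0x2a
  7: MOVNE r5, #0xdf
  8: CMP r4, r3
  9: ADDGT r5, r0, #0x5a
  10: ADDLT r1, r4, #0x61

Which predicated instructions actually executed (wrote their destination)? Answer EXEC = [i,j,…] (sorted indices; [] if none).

EXEC = [2,5,6,7,10]

[0] flags=1010 → (cmp)
[1] flags=1010 PL?F → skip
[2] flags=1010 HI?T → r1=0x2d
[3] flags=1010 CC?F → skip
[4] flags=1001 → (cmp)
[5] flags=1001 MI?T → r4=0xe6
[6] flags=1001 NE?T → r0=0x2a
[7] flags=1001 NE?T → r5=0xdf
[8] flags=1010 → (cmp)
[9] flags=1010 GT?F → skip
[10] flags=1010 LT?T → r1=0x47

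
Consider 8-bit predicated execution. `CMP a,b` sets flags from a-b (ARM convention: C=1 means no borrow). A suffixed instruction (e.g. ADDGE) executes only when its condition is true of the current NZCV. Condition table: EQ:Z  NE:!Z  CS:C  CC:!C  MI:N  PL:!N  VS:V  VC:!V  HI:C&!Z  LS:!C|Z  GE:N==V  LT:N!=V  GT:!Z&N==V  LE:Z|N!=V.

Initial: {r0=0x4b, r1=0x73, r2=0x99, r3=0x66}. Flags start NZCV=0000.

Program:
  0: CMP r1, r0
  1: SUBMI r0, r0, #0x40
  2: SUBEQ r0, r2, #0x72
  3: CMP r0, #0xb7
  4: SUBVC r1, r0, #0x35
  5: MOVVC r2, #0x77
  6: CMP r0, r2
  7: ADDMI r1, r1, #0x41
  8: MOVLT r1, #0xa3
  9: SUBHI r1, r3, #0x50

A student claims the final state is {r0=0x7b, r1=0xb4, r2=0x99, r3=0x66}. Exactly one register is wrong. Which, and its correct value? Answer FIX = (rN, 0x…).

FIX = (r0, 0x4b)

[0] flags=0010 → (cmp)
[1] flags=0010 MI?F → skip
[2] flags=0010 EQ?F → skip
[3] flags=1001 → (cmp)
[4] flags=1001 VC?F → skip
[5] flags=1001 VC?F → skip
[6] flags=1001 → (cmp)
[7] flags=1001 MI?T → r1=0xb4
[8] flags=1001 LT?F → skip
[9] flags=1001 HI?F → skip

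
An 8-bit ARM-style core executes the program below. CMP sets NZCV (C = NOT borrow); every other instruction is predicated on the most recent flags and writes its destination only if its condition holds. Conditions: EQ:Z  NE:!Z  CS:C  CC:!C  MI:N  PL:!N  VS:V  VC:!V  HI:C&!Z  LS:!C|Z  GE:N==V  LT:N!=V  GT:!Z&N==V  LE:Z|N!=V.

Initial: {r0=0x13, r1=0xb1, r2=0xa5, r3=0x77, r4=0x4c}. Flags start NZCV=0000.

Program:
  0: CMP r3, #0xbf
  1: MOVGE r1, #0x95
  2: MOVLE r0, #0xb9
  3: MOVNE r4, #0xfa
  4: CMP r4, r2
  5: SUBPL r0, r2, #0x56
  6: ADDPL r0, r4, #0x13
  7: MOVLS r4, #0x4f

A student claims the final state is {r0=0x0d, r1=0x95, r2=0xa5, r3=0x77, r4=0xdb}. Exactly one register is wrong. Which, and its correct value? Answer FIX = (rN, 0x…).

FIX = (r4, 0xfa)

0: ✓ CMP  NZCV=1001
1: ✓ MOVGE  r1←0x95
2: · MOVLE
3: ✓ MOVNE  r4←0xfa
4: ✓ CMP  NZCV=0010
5: ✓ SUBPL  r0←0x4f
6: ✓ ADDPL  r0←0x0d
7: · MOVLS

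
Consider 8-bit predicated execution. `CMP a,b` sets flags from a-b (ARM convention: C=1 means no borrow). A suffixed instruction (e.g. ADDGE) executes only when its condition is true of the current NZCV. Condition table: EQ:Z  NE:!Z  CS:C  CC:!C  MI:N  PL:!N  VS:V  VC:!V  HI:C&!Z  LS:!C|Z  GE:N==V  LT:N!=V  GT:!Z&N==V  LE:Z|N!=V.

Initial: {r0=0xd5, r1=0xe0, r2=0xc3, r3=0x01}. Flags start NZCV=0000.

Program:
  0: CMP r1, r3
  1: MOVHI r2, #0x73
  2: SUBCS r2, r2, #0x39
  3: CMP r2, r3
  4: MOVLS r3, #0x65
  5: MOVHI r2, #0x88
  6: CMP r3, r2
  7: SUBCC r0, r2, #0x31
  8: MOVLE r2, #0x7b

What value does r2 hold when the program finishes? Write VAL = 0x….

VAL = 0x88

[0] flags=1010 → (cmp)
[1] flags=1010 HI?T → r2=0x73
[2] flags=1010 CS?T → r2=0x3a
[3] flags=0010 → (cmp)
[4] flags=0010 LS?F → skip
[5] flags=0010 HI?T → r2=0x88
[6] flags=0000 → (cmp)
[7] flags=0000 CC?T → r0=0x57
[8] flags=0000 LE?F → skip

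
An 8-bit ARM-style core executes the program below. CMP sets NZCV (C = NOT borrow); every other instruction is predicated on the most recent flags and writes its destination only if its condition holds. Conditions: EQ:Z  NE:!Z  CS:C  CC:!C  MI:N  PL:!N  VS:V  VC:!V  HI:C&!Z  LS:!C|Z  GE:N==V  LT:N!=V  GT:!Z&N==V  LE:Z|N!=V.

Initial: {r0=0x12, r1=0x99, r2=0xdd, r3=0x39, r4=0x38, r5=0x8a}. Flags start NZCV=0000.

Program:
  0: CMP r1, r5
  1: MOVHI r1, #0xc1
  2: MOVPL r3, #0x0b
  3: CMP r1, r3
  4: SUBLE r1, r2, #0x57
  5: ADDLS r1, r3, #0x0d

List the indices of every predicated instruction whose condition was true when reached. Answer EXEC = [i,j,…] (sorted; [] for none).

[0] flags=0010 → (cmp)
[1] flags=0010 HI?T → r1=0xc1
[2] flags=0010 PL?T → r3=0x0b
[3] flags=1010 → (cmp)
[4] flags=1010 LE?T → r1=0x86
[5] flags=1010 LS?F → skip

EXEC = [1,2,4]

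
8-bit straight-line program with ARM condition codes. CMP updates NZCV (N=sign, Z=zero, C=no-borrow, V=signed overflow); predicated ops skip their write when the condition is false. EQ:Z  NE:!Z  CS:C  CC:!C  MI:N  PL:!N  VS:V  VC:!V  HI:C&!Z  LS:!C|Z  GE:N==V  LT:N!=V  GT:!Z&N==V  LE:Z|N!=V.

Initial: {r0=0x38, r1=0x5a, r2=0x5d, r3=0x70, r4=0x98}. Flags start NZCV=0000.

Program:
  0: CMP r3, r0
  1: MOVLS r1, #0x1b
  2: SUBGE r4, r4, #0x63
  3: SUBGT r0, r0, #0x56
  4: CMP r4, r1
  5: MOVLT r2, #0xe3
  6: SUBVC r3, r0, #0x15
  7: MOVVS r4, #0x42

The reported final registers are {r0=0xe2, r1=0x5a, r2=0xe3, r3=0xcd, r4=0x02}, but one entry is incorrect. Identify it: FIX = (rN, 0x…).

0: ✓ CMP  NZCV=0010
1: · MOVLS
2: ✓ SUBGE  r4←0x35
3: ✓ SUBGT  r0←0xe2
4: ✓ CMP  NZCV=1000
5: ✓ MOVLT  r2←0xe3
6: ✓ SUBVC  r3←0xcd
7: · MOVVS

FIX = (r4, 0x35)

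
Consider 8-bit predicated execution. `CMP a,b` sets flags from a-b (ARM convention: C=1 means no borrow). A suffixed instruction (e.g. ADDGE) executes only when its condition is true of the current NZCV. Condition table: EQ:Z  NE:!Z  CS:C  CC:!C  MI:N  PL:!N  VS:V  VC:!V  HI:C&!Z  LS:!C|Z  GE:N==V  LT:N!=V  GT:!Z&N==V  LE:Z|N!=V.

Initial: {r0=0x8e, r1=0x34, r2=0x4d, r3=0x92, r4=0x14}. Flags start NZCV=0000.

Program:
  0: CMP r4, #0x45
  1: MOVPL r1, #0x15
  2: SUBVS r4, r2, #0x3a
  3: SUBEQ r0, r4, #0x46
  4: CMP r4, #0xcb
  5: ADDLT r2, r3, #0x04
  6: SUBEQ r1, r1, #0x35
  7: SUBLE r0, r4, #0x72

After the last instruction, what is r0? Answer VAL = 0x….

[0] flags=1000 → (cmp)
[1] flags=1000 PL?F → skip
[2] flags=1000 VS?F → skip
[3] flags=1000 EQ?F → skip
[4] flags=0000 → (cmp)
[5] flags=0000 LT?F → skip
[6] flags=0000 EQ?F → skip
[7] flags=0000 LE?F → skip

VAL = 0x8e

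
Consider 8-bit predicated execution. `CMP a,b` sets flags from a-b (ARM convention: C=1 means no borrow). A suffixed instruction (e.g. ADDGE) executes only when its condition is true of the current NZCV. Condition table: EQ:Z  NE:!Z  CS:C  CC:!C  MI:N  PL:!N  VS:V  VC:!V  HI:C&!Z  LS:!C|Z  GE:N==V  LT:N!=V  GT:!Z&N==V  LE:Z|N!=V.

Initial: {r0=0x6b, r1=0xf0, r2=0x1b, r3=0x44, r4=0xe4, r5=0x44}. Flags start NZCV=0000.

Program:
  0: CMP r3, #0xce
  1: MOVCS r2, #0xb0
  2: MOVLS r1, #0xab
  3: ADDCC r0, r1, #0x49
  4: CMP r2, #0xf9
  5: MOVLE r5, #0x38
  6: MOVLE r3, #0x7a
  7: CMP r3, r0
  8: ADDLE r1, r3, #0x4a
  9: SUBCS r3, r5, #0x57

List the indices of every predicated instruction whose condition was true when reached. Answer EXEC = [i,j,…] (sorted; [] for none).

[0] flags=0000 → (cmp)
[1] flags=0000 CS?F → skip
[2] flags=0000 LS?T → r1=0xab
[3] flags=0000 CC?T → r0=0xf4
[4] flags=0000 → (cmp)
[5] flags=0000 LE?F → skip
[6] flags=0000 LE?F → skip
[7] flags=0000 → (cmp)
[8] flags=0000 LE?F → skip
[9] flags=0000 CS?F → skip

EXEC = [2,3]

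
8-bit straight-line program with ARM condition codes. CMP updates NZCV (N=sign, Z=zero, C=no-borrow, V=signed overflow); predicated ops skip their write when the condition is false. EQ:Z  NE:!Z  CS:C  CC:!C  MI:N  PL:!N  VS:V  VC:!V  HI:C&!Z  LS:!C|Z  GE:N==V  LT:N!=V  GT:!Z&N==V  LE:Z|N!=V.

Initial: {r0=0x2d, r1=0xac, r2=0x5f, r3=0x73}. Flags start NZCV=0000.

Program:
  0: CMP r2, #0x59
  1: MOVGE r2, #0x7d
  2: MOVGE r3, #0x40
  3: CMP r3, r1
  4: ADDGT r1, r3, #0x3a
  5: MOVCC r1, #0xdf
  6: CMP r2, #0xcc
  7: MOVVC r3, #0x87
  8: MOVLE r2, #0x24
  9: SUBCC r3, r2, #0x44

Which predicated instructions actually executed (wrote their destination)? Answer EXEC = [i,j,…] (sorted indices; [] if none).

0: ✓ CMP  NZCV=0010
1: ✓ MOVGE  r2←0x7d
2: ✓ MOVGE  r3←0x40
3: ✓ CMP  NZCV=1001
4: ✓ ADDGT  r1←0x7a
5: ✓ MOVCC  r1←0xdf
6: ✓ CMP  NZCV=1001
7: · MOVVC
8: · MOVLE
9: ✓ SUBCC  r3←0x39

EXEC = [1,2,4,5,9]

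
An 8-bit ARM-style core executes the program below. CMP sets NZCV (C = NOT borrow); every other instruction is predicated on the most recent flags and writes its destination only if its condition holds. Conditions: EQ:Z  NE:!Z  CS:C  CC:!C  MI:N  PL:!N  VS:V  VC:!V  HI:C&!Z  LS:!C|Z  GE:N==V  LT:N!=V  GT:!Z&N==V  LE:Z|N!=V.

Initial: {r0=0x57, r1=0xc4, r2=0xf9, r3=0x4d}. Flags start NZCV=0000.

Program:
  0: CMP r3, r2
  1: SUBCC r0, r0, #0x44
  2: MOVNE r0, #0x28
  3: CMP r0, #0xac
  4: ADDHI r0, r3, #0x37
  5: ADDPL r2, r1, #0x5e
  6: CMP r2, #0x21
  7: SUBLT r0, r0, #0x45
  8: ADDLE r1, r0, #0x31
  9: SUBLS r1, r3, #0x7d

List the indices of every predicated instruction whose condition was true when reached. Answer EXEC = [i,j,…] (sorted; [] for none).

0: ✓ CMP  NZCV=0000
1: ✓ SUBCC  r0←0x13
2: ✓ MOVNE  r0←0x28
3: ✓ CMP  NZCV=0000
4: · ADDHI
5: ✓ ADDPL  r2←0x22
6: ✓ CMP  NZCV=0010
7: · SUBLT
8: · ADDLE
9: · SUBLS

EXEC = [1,2,5]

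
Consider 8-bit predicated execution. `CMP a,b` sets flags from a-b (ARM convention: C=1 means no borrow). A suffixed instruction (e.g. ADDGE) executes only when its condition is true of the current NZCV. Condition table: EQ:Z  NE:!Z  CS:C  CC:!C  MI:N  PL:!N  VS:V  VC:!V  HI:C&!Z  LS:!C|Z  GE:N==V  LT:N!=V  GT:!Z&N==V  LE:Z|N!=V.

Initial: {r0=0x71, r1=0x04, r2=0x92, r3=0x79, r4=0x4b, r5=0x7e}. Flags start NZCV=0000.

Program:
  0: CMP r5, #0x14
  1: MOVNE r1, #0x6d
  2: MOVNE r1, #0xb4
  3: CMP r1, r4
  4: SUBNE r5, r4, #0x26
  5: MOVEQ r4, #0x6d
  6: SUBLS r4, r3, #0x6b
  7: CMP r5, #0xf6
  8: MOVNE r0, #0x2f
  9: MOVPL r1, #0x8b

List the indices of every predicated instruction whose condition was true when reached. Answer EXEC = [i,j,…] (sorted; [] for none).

EXEC = [1,2,4,8,9]

[0] flags=0010 → (cmp)
[1] flags=0010 NE?T → r1=0x6d
[2] flags=0010 NE?T → r1=0xb4
[3] flags=0011 → (cmp)
[4] flags=0011 NE?T → r5=0x25
[5] flags=0011 EQ?F → skip
[6] flags=0011 LS?F → skip
[7] flags=0000 → (cmp)
[8] flags=0000 NE?T → r0=0x2f
[9] flags=0000 PL?T → r1=0x8b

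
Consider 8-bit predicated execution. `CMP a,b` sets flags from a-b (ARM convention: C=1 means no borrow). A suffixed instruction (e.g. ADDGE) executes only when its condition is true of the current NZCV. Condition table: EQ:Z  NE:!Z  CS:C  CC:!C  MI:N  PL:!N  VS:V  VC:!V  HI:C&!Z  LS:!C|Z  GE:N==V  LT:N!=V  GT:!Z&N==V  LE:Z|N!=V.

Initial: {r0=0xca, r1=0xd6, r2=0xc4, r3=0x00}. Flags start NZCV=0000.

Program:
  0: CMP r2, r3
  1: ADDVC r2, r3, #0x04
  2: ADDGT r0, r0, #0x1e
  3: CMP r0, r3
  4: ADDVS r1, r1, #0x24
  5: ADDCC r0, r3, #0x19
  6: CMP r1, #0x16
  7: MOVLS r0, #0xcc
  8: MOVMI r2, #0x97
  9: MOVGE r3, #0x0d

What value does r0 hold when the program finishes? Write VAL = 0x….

VAL = 0xca

0: ✓ CMP  NZCV=1010
1: ✓ ADDVC  r2←0x04
2: · ADDGT
3: ✓ CMP  NZCV=1010
4: · ADDVS
5: · ADDCC
6: ✓ CMP  NZCV=1010
7: · MOVLS
8: ✓ MOVMI  r2←0x97
9: · MOVGE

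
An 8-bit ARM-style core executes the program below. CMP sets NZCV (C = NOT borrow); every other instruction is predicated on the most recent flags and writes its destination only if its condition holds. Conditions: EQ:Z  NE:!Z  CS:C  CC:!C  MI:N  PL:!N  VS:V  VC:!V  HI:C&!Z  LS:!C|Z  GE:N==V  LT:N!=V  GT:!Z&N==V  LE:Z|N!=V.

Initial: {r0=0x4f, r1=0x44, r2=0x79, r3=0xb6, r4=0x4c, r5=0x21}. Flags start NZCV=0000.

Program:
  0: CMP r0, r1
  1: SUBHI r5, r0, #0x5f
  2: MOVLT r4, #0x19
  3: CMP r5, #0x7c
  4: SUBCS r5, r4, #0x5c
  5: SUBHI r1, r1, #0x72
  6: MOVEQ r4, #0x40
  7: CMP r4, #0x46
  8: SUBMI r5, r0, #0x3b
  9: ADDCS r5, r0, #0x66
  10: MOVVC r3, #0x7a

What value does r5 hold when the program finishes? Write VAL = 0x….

[0] flags=0010 → (cmp)
[1] flags=0010 HI?T → r5=0xf0
[2] flags=0010 LT?F → skip
[3] flags=0011 → (cmp)
[4] flags=0011 CS?T → r5=0xf0
[5] flags=0011 HI?T → r1=0xd2
[6] flags=0011 EQ?F → skip
[7] flags=0010 → (cmp)
[8] flags=0010 MI?F → skip
[9] flags=0010 CS?T → r5=0xb5
[10] flags=0010 VC?T → r3=0x7a

VAL = 0xb5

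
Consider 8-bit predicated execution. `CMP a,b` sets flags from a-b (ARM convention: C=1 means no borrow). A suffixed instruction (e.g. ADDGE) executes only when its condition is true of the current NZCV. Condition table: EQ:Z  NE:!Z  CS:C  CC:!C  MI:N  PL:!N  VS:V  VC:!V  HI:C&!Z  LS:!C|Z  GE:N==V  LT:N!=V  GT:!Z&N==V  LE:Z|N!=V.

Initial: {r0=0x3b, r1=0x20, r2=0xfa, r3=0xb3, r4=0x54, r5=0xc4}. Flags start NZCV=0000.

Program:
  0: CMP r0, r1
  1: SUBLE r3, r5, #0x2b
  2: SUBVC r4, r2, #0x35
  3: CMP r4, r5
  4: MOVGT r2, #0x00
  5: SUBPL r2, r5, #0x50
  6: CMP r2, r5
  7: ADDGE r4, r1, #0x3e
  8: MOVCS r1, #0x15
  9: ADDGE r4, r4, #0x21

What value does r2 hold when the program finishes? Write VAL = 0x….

0: ✓ CMP  NZCV=0010
1: · SUBLE
2: ✓ SUBVC  r4←0xc5
3: ✓ CMP  NZCV=0010
4: ✓ MOVGT  r2←0x00
5: ✓ SUBPL  r2←0x74
6: ✓ CMP  NZCV=1001
7: ✓ ADDGE  r4←0x5e
8: · MOVCS
9: ✓ ADDGE  r4←0x7f

VAL = 0x74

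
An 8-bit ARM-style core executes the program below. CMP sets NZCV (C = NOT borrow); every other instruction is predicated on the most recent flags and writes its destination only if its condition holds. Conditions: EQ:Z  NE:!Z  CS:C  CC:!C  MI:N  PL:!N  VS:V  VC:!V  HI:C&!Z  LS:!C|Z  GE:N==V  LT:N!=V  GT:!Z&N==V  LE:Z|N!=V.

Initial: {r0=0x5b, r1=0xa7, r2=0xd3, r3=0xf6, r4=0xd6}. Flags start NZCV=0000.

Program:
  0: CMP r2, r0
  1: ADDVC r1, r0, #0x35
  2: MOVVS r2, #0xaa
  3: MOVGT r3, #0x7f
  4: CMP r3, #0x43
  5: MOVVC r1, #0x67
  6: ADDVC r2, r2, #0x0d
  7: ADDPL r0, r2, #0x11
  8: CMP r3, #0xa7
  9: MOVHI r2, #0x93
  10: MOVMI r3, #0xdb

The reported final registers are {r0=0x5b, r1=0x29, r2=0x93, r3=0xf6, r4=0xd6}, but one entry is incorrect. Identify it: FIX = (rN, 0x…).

0: ✓ CMP  NZCV=0011
1: · ADDVC
2: ✓ MOVVS  r2←0xaa
3: · MOVGT
4: ✓ CMP  NZCV=1010
5: ✓ MOVVC  r1←0x67
6: ✓ ADDVC  r2←0xb7
7: · ADDPL
8: ✓ CMP  NZCV=0010
9: ✓ MOVHI  r2←0x93
10: · MOVMI

FIX = (r1, 0x67)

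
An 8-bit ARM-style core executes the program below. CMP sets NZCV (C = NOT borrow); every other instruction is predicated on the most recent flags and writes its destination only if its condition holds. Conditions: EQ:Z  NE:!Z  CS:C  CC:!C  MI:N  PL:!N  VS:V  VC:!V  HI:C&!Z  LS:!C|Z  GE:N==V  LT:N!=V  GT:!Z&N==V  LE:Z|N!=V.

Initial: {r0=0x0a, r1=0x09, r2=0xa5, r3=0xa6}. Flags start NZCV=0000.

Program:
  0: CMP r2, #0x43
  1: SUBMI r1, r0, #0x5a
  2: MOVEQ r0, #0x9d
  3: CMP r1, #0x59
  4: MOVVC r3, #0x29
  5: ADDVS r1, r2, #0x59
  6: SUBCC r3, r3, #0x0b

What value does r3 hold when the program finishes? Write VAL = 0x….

[0] flags=0011 → (cmp)
[1] flags=0011 MI?F → skip
[2] flags=0011 EQ?F → skip
[3] flags=1000 → (cmp)
[4] flags=1000 VC?T → r3=0x29
[5] flags=1000 VS?F → skip
[6] flags=1000 CC?T → r3=0x1e

VAL = 0x1e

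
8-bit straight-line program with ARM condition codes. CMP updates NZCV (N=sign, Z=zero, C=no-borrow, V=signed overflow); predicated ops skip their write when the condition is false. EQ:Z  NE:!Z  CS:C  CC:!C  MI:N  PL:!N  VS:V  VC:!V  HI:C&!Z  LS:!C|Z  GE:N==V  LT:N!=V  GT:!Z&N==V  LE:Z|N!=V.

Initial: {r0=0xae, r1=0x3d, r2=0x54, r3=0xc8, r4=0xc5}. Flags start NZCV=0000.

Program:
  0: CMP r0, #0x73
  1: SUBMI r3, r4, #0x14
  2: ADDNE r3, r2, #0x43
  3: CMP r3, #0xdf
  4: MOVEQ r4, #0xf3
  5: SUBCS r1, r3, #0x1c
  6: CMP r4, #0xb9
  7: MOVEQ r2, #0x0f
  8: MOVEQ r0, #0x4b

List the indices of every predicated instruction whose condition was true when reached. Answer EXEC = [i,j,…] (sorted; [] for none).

0: ✓ CMP  NZCV=0011
1: · SUBMI
2: ✓ ADDNE  r3←0x97
3: ✓ CMP  NZCV=1000
4: · MOVEQ
5: · SUBCS
6: ✓ CMP  NZCV=0010
7: · MOVEQ
8: · MOVEQ

EXEC = [2]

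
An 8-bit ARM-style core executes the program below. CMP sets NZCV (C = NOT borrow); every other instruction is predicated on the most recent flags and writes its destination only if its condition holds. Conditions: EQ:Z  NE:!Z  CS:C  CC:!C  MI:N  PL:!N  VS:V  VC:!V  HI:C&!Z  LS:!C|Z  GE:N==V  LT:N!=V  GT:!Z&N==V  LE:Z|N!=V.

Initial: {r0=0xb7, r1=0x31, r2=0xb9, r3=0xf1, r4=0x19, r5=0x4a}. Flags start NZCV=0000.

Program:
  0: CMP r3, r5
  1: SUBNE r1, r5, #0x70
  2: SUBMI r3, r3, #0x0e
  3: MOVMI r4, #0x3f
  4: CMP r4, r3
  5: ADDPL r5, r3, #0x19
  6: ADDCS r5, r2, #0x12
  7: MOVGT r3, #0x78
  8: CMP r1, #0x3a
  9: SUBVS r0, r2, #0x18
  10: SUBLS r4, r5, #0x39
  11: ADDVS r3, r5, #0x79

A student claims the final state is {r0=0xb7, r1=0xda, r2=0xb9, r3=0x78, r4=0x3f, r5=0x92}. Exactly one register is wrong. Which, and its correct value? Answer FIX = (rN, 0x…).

FIX = (r5, 0xfc)

0: ✓ CMP  NZCV=1010
1: ✓ SUBNE  r1←0xda
2: ✓ SUBMI  r3←0xe3
3: ✓ MOVMI  r4←0x3f
4: ✓ CMP  NZCV=0000
5: ✓ ADDPL  r5←0xfc
6: · ADDCS
7: ✓ MOVGT  r3←0x78
8: ✓ CMP  NZCV=1010
9: · SUBVS
10: · SUBLS
11: · ADDVS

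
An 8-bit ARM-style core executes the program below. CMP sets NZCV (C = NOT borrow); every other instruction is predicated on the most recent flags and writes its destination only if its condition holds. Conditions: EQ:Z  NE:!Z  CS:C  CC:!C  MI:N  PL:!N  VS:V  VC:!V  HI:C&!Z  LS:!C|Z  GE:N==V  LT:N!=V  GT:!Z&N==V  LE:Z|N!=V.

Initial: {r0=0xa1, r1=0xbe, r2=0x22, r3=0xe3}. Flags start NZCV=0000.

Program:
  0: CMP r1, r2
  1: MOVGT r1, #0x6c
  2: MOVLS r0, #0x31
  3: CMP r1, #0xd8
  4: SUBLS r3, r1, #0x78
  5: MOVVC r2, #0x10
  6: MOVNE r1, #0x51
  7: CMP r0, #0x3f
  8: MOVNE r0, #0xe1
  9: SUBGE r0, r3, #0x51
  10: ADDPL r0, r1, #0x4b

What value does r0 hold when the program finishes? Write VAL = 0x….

0: ✓ CMP  NZCV=1010
1: · MOVGT
2: · MOVLS
3: ✓ CMP  NZCV=1000
4: ✓ SUBLS  r3←0x46
5: ✓ MOVVC  r2←0x10
6: ✓ MOVNE  r1←0x51
7: ✓ CMP  NZCV=0011
8: ✓ MOVNE  r0←0xe1
9: · SUBGE
10: ✓ ADDPL  r0←0x9c

VAL = 0x9c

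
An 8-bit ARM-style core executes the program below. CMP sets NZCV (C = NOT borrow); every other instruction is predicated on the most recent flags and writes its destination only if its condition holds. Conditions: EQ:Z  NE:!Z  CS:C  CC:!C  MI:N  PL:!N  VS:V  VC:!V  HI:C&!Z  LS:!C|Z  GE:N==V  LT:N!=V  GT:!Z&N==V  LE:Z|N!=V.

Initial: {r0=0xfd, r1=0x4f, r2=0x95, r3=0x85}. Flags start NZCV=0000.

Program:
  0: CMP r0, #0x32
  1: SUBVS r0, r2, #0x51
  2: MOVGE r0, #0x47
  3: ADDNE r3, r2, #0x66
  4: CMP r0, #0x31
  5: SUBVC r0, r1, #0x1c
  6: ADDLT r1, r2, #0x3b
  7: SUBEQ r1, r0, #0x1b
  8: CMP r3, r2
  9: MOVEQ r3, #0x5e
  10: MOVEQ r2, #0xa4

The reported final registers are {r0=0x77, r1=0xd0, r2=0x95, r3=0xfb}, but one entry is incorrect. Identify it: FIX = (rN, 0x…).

[0] flags=1010 → (cmp)
[1] flags=1010 VS?F → skip
[2] flags=1010 GE?F → skip
[3] flags=1010 NE?T → r3=0xfb
[4] flags=1010 → (cmp)
[5] flags=1010 VC?T → r0=0x33
[6] flags=1010 LT?T → r1=0xd0
[7] flags=1010 EQ?F → skip
[8] flags=0010 → (cmp)
[9] flags=0010 EQ?F → skip
[10] flags=0010 EQ?F → skip

FIX = (r0, 0x33)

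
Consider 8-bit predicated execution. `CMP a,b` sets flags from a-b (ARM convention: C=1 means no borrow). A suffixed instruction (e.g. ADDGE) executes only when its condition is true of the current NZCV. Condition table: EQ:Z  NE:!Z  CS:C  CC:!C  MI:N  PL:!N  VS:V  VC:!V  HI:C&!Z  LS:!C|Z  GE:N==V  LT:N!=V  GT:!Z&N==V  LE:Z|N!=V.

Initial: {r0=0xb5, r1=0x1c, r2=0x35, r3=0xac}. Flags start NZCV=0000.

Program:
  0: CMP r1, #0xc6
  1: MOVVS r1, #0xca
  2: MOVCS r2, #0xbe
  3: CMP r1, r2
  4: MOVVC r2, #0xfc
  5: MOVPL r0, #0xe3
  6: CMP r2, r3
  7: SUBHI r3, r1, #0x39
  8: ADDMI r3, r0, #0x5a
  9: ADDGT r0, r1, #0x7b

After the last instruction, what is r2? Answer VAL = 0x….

0: ✓ CMP  NZCV=0000
1: · MOVVS
2: · MOVCS
3: ✓ CMP  NZCV=1000
4: ✓ MOVVC  r2←0xfc
5: · MOVPL
6: ✓ CMP  NZCV=0010
7: ✓ SUBHI  r3←0xe3
8: · ADDMI
9: ✓ ADDGT  r0←0x97

VAL = 0xfc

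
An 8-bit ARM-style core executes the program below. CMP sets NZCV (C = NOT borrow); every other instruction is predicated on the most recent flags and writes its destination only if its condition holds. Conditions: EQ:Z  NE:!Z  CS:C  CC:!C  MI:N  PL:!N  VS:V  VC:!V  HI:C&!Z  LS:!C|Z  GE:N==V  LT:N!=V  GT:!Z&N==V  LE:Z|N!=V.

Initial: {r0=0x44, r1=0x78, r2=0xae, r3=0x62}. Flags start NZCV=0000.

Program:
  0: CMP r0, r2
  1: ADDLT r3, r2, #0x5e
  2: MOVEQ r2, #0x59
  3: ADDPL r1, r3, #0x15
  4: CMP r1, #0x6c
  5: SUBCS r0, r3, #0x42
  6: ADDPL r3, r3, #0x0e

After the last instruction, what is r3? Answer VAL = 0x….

VAL = 0x70

[0] flags=1001 → (cmp)
[1] flags=1001 LT?F → skip
[2] flags=1001 EQ?F → skip
[3] flags=1001 PL?F → skip
[4] flags=0010 → (cmp)
[5] flags=0010 CS?T → r0=0x20
[6] flags=0010 PL?T → r3=0x70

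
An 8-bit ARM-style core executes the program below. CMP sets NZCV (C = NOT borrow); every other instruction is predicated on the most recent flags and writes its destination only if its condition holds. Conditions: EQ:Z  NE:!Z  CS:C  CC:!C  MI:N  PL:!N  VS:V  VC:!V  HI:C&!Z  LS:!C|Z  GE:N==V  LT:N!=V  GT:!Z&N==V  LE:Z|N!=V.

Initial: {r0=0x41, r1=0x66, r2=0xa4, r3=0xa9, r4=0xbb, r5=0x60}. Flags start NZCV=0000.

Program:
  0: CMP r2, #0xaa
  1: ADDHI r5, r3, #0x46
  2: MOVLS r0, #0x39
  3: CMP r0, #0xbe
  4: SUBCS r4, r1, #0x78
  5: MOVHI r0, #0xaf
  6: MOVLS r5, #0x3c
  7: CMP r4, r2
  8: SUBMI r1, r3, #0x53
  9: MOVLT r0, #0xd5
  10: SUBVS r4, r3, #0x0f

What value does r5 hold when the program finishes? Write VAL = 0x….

0: ✓ CMP  NZCV=1000
1: · ADDHI
2: ✓ MOVLS  r0←0x39
3: ✓ CMP  NZCV=0000
4: · SUBCS
5: · MOVHI
6: ✓ MOVLS  r5←0x3c
7: ✓ CMP  NZCV=0010
8: · SUBMI
9: · MOVLT
10: · SUBVS

VAL = 0x3c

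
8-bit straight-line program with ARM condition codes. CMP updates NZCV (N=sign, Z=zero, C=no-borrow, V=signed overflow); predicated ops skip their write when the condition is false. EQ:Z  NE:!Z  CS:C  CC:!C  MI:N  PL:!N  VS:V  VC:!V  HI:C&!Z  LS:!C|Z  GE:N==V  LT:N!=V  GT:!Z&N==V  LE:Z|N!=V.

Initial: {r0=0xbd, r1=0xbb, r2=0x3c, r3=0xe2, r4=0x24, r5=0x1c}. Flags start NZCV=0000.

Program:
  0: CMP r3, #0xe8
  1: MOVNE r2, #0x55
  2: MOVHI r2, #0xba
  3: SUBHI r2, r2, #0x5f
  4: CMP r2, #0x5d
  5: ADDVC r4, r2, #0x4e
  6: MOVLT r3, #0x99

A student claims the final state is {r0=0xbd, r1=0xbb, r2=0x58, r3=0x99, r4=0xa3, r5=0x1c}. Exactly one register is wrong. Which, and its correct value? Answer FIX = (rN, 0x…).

0: ✓ CMP  NZCV=1000
1: ✓ MOVNE  r2←0x55
2: · MOVHI
3: · SUBHI
4: ✓ CMP  NZCV=1000
5: ✓ ADDVC  r4←0xa3
6: ✓ MOVLT  r3←0x99

FIX = (r2, 0x55)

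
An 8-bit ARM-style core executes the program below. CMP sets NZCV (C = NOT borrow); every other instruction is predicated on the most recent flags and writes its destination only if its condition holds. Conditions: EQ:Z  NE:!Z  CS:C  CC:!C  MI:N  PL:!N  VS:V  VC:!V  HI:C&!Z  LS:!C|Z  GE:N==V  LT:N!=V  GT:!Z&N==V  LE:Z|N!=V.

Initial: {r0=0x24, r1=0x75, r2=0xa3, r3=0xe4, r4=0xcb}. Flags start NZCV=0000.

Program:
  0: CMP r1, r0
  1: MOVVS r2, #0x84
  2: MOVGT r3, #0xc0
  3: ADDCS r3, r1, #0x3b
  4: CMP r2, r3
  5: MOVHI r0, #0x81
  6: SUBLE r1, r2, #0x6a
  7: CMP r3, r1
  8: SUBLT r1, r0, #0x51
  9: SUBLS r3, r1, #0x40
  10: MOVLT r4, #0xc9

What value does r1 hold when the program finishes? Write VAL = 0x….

VAL = 0xd3

[0] flags=0010 → (cmp)
[1] flags=0010 VS?F → skip
[2] flags=0010 GT?T → r3=0xc0
[3] flags=0010 CS?T → r3=0xb0
[4] flags=1000 → (cmp)
[5] flags=1000 HI?F → skip
[6] flags=1000 LE?T → r1=0x39
[7] flags=0011 → (cmp)
[8] flags=0011 LT?T → r1=0xd3
[9] flags=0011 LS?F → skip
[10] flags=0011 LT?T → r4=0xc9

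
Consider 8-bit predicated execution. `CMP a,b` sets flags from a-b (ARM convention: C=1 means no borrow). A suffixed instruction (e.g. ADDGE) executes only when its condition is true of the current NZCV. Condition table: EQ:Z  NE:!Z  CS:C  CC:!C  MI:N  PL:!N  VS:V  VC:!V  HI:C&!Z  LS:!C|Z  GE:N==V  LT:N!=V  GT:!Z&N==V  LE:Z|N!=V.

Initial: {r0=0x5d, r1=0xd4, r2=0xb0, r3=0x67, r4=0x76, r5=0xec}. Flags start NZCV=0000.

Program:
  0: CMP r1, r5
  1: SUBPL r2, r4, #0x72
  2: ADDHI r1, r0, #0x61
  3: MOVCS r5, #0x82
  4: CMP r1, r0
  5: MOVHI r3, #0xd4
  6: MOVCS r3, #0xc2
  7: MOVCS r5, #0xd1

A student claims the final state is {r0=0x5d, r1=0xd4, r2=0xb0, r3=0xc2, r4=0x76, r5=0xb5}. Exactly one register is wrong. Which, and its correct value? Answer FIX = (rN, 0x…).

FIX = (r5, 0xd1)

[0] flags=1000 → (cmp)
[1] flags=1000 PL?F → skip
[2] flags=1000 HI?F → skip
[3] flags=1000 CS?F → skip
[4] flags=0011 → (cmp)
[5] flags=0011 HI?T → r3=0xd4
[6] flags=0011 CS?T → r3=0xc2
[7] flags=0011 CS?T → r5=0xd1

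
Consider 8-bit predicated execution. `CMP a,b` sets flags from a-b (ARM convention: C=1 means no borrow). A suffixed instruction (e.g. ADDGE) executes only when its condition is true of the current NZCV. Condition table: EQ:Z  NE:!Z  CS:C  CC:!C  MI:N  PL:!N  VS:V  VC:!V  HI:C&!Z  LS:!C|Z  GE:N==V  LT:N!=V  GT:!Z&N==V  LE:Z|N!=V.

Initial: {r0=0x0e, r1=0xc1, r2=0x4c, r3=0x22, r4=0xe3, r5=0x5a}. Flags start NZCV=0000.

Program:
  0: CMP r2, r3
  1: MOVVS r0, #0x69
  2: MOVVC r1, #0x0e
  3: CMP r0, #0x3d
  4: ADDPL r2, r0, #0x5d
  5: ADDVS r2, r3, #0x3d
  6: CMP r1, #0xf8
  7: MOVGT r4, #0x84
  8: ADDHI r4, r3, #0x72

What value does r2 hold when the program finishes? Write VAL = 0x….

VAL = 0x4c

0: ✓ CMP  NZCV=0010
1: · MOVVS
2: ✓ MOVVC  r1←0x0e
3: ✓ CMP  NZCV=1000
4: · ADDPL
5: · ADDVS
6: ✓ CMP  NZCV=0000
7: ✓ MOVGT  r4←0x84
8: · ADDHI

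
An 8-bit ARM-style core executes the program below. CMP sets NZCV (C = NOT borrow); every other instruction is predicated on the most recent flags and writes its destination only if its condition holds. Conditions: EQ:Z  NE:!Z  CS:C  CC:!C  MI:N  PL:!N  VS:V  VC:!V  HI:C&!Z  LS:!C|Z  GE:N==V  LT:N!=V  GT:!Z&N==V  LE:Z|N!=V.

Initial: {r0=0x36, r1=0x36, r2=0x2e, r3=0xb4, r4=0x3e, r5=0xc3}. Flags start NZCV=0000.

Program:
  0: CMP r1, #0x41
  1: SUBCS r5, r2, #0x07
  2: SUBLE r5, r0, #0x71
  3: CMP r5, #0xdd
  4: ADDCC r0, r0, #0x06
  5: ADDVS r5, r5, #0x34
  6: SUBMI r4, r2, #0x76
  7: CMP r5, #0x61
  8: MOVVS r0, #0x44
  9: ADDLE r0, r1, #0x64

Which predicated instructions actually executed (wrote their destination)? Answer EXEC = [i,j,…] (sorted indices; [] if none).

0: ✓ CMP  NZCV=1000
1: · SUBCS
2: ✓ SUBLE  r5←0xc5
3: ✓ CMP  NZCV=1000
4: ✓ ADDCC  r0←0x3c
5: · ADDVS
6: ✓ SUBMI  r4←0xb8
7: ✓ CMP  NZCV=0011
8: ✓ MOVVS  r0←0x44
9: ✓ ADDLE  r0←0x9a

EXEC = [2,4,6,8,9]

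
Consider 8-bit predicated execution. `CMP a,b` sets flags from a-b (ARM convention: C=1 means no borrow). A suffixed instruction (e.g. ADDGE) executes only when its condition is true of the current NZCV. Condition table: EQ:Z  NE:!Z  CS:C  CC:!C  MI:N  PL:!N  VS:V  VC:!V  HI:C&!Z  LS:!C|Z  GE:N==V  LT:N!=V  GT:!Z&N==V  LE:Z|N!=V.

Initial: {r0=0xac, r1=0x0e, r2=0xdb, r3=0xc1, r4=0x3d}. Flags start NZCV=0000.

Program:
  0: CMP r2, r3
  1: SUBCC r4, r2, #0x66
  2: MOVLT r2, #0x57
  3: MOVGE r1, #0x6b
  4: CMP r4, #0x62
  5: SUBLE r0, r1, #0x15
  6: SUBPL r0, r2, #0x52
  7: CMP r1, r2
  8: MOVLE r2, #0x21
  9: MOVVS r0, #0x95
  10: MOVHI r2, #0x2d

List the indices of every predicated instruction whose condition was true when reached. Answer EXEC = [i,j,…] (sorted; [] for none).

EXEC = [3,5,9]

0: ✓ CMP  NZCV=0010
1: · SUBCC
2: · MOVLT
3: ✓ MOVGE  r1←0x6b
4: ✓ CMP  NZCV=1000
5: ✓ SUBLE  r0←0x56
6: · SUBPL
7: ✓ CMP  NZCV=1001
8: · MOVLE
9: ✓ MOVVS  r0←0x95
10: · MOVHI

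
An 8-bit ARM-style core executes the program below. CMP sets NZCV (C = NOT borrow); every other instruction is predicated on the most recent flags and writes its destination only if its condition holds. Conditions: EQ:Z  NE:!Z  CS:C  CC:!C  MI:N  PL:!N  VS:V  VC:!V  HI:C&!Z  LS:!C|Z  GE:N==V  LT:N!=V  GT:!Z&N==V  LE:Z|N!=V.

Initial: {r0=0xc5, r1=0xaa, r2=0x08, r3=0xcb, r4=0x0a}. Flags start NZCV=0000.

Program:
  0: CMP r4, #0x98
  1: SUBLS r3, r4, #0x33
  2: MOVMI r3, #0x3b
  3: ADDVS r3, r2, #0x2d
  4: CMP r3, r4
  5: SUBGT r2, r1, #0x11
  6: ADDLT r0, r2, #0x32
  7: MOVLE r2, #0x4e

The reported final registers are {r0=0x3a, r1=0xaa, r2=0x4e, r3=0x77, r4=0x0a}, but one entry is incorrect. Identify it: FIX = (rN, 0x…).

FIX = (r3, 0xd7)

[0] flags=0000 → (cmp)
[1] flags=0000 LS?T → r3=0xd7
[2] flags=0000 MI?F → skip
[3] flags=0000 VS?F → skip
[4] flags=1010 → (cmp)
[5] flags=1010 GT?F → skip
[6] flags=1010 LT?T → r0=0x3a
[7] flags=1010 LE?T → r2=0x4e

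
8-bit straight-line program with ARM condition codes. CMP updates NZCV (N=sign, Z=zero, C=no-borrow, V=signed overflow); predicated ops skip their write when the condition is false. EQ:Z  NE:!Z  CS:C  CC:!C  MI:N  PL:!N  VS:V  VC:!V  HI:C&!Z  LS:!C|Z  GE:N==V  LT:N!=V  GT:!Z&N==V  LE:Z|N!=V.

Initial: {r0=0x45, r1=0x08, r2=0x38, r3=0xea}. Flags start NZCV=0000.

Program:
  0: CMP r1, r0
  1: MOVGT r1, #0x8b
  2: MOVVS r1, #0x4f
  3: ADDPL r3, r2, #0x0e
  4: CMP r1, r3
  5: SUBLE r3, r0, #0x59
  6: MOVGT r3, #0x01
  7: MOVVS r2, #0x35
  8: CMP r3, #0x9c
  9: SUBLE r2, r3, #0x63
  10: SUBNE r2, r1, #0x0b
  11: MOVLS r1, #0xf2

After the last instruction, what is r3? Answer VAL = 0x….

VAL = 0x01

0: ✓ CMP  NZCV=1000
1: · MOVGT
2: · MOVVS
3: · ADDPL
4: ✓ CMP  NZCV=0000
5: · SUBLE
6: ✓ MOVGT  r3←0x01
7: · MOVVS
8: ✓ CMP  NZCV=0000
9: · SUBLE
10: ✓ SUBNE  r2←0xfd
11: ✓ MOVLS  r1←0xf2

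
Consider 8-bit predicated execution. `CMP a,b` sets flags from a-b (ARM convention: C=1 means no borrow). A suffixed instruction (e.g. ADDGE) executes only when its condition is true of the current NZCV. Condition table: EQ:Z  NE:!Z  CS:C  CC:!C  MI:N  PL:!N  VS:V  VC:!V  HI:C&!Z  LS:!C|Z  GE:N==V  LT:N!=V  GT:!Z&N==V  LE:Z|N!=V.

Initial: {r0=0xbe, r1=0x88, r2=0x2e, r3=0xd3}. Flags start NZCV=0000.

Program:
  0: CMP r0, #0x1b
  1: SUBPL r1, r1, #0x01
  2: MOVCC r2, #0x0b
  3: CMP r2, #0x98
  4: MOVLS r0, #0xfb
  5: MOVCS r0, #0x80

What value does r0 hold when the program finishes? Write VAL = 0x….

0: ✓ CMP  NZCV=1010
1: · SUBPL
2: · MOVCC
3: ✓ CMP  NZCV=1001
4: ✓ MOVLS  r0←0xfb
5: · MOVCS

VAL = 0xfb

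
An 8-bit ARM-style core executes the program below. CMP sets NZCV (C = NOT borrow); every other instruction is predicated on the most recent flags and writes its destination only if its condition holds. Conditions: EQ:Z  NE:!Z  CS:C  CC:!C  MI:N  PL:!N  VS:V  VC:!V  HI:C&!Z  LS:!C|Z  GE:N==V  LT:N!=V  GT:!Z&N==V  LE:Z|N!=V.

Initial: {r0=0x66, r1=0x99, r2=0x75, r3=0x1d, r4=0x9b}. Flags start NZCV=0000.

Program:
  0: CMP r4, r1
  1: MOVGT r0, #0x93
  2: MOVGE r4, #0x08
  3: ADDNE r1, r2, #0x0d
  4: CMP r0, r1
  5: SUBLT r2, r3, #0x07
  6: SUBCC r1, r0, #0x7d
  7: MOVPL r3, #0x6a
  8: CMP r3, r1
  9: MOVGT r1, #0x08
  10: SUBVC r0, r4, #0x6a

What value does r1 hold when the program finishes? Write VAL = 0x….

VAL = 0x08

[0] flags=0010 → (cmp)
[1] flags=0010 GT?T → r0=0x93
[2] flags=0010 GE?T → r4=0x08
[3] flags=0010 NE?T → r1=0x82
[4] flags=0010 → (cmp)
[5] flags=0010 LT?F → skip
[6] flags=0010 CC?F → skip
[7] flags=0010 PL?T → r3=0x6a
[8] flags=1001 → (cmp)
[9] flags=1001 GT?T → r1=0x08
[10] flags=1001 VC?F → skip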